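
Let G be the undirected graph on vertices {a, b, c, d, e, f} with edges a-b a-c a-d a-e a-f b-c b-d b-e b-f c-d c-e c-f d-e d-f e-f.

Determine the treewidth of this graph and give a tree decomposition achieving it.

A single bag containing all 6 vertices is trivially a valid decomposition of width 5. On the other hand G contains the 6-clique {a, b, c, d, e, f}. A clique must lie in a single bag of any decomposition, so no decomposition can have width below 5. Combining the bounds, tw(G) = 5.

Treewidth 5.
Bags: B1 = {a, b, c, d, e, f}
Tree: (single bag)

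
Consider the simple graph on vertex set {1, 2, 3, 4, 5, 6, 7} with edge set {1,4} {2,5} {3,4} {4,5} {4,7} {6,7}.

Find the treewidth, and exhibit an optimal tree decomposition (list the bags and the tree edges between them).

Treewidth 1.
Bags: B1 = {1, 4}  B2 = {4, 7}  B3 = {6, 7}  B4 = {4, 5}  B5 = {2, 5}  B6 = {3, 4}
Tree: B1–B2, B2–B3, B1–B4, B4–B5, B4–B6

Every bag has size at most 2, so the width is 2 − 1 = 1 and tw(G) ≤ 1. G has an edge, so its treewidth is at least 1. Therefore the treewidth is 1.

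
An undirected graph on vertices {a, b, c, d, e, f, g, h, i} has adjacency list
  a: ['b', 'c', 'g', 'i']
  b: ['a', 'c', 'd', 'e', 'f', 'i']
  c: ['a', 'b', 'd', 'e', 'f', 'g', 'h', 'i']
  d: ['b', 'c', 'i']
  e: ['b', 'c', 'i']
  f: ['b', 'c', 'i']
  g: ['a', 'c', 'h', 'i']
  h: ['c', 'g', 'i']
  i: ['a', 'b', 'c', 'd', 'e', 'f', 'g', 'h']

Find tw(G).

3

A width-3 tree decomposition is:
Bags: B1 = {a, c, g, i}  B2 = {a, b, c, i}  B3 = {c, g, h, i}  B4 = {b, c, f, i}  B5 = {b, c, d, i}  B6 = {b, c, e, i}
Tree: B1–B2, B1–B3, B2–B4, B2–B5, B4–B6
Every bag has size at most 4, so the width is 4 − 1 = 3 and tw(G) ≤ 3. For the lower bound, the 4 vertices {c, g, h, i} are pairwise adjacent, and any tree decomposition puts a clique entirely inside one bag — forcing width ≥ 3. Hence tw(G) = 3 exactly.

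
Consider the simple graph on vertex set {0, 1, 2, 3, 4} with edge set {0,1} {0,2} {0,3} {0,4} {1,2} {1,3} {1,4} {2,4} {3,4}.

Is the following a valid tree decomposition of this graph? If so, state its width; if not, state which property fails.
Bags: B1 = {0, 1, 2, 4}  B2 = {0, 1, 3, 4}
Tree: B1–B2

Vertex coverage: the bags together contain {0, 1, 2, 3, 4}, the full vertex set. Edge coverage: each edge of G has both endpoints in at least one bag. Running intersection: for every vertex, the bags containing it form a connected subtree. All three properties hold, so this is a valid tree decomposition of width max|bag| − 1 = 3, and hence tw(G) ≤ 3.

Yes; width 3.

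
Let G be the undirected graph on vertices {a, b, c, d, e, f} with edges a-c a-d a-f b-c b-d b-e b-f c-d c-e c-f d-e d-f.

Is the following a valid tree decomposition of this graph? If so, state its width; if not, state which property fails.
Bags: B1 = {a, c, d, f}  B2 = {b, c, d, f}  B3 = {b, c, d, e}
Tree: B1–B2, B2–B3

Every vertex of G appears in some bag (union = {a, b, c, d, e, f}); every edge is covered by a bag; and for each vertex v the set of bags containing v is connected in the bag tree. The decomposition is therefore valid. The largest bag has 4 vertices, so the width is 3.

Yes; width 3.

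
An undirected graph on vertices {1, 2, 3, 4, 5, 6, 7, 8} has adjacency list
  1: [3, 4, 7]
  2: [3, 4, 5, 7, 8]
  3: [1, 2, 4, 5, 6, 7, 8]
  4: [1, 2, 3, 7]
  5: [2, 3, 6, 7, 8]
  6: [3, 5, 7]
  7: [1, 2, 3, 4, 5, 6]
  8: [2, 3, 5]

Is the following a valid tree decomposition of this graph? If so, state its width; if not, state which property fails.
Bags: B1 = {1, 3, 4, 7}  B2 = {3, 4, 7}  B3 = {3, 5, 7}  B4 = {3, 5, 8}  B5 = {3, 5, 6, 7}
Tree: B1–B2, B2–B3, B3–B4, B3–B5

No — vertex 2 appears in no bag.

A tree decomposition must satisfy three properties: every vertex lies in some bag; for every edge, both endpoints lie together in some bag; and for every vertex, the bags containing it form a connected subtree. Here vertex 2 appears in no bag, so the decomposition is invalid.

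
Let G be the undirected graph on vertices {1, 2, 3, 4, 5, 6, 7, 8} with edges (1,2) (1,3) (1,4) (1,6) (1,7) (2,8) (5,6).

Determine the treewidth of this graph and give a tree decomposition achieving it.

Treewidth 1.
One optimal decomposition is:
Bags: B1 = {1, 6}  B2 = {1, 2}  B3 = {1, 7}  B4 = {2, 8}  B5 = {5, 6}  B6 = {1, 4}  B7 = {1, 3}
Tree: B1–B2, B1–B3, B2–B4, B1–B5, B2–B6, B2–B7

Each bag holds 2 vertices, so the decomposition has width 1, which upper-bounds the treewidth. G has an edge, so its treewidth is at least 1. Combining the bounds, tw(G) = 1.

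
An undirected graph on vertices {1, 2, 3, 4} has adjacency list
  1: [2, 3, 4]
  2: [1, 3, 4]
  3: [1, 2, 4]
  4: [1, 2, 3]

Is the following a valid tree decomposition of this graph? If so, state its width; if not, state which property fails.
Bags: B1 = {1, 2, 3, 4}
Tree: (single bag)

Yes; width 3.

Every vertex of G appears in some bag (union = {1, 2, 3, 4}); every edge is covered by a bag; and for each vertex v the set of bags containing v is connected in the bag tree. The decomposition is therefore valid. The largest bag has 4 vertices, so the width is 3.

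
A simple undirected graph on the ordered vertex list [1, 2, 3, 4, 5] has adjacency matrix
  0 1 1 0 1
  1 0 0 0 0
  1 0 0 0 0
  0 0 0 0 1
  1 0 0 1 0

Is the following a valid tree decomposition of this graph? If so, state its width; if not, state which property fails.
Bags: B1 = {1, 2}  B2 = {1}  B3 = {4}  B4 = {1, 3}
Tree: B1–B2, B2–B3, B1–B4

No — vertex 5 appears in no bag.

A tree decomposition must satisfy three properties: every vertex lies in some bag; for every edge, both endpoints lie together in some bag; and for every vertex, the bags containing it form a connected subtree. Here vertex 5 appears in no bag, so the decomposition is invalid.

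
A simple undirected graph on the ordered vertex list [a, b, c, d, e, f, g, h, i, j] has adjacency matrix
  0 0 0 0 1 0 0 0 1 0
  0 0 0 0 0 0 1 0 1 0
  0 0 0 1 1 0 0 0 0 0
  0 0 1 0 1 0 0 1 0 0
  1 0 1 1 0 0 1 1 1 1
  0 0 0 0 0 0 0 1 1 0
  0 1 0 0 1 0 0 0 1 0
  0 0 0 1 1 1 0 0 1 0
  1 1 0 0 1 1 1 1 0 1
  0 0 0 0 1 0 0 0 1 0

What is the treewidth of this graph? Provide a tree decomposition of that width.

Treewidth 2.
One optimal decomposition is:
Bags: B1 = {e, g, i}  B2 = {e, i, j}  B3 = {a, e, i}  B4 = {e, h, i}  B5 = {d, e, h}  B6 = {b, g, i}  B7 = {c, d, e}  B8 = {f, h, i}
Tree: B1–B2, B2–B3, B1–B4, B4–B5, B1–B6, B5–B7, B4–B8

Each bag holds 3 vertices, so the decomposition has width 2, which upper-bounds the treewidth. On the other hand G contains the 3-clique {d, e, h}. A clique must lie in a single bag of any decomposition, so no decomposition can have width below 2. The upper and lower bounds meet at 2, so that is the treewidth.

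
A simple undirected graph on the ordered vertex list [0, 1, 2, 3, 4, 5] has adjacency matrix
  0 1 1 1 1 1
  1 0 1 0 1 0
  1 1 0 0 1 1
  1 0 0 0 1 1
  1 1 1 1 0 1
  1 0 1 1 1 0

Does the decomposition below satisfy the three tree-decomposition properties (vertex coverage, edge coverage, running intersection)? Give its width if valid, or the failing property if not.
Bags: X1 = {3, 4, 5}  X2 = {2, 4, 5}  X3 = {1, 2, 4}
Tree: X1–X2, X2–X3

No — vertex 0 appears in no bag.

A tree decomposition must satisfy three properties: every vertex lies in some bag; for every edge, both endpoints lie together in some bag; and for every vertex, the bags containing it form a connected subtree. Here vertex 0 appears in no bag, so the decomposition is invalid.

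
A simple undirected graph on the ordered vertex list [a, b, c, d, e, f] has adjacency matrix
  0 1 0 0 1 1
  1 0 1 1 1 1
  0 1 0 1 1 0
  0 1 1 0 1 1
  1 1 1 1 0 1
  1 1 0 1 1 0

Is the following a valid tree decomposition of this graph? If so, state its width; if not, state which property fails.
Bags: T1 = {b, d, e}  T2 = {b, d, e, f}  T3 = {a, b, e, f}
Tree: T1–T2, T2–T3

A tree decomposition must satisfy three properties: every vertex lies in some bag; for every edge, both endpoints lie together in some bag; and for every vertex, the bags containing it form a connected subtree. Here vertex c appears in no bag, so the decomposition is invalid.

No — vertex c appears in no bag.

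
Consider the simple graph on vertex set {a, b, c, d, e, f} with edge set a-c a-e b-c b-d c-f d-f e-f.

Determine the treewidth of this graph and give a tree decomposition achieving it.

Treewidth 2.
One optimal decomposition is:
Bags: B1 = {b, d, f}  B2 = {b, c, f}  B3 = {c, e, f}  B4 = {a, c, e}
Tree: B1–B2, B2–B3, B3–B4

The largest bag has 3 vertices, giving width 2; this decomposition certifies tw(G) ≤ 2. The edges d–b–c–f–d form a cycle, so G is not a tree and its treewidth is at least 2. Combining the bounds, tw(G) = 2.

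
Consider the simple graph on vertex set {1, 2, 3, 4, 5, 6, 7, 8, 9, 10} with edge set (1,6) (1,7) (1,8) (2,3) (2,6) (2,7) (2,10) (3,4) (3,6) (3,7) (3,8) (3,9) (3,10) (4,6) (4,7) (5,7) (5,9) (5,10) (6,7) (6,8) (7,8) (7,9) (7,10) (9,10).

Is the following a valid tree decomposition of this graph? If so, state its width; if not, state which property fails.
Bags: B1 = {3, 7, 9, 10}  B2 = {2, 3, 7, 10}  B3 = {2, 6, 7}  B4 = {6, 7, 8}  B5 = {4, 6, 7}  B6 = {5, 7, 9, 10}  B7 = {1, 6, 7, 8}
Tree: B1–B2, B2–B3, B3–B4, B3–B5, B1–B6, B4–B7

A tree decomposition must satisfy three properties: every vertex lies in some bag; for every edge, both endpoints lie together in some bag; and for every vertex, the bags containing it form a connected subtree. Here edge (3,6) lies in no bag, so the decomposition is invalid.

No — edge (3,6) lies in no bag.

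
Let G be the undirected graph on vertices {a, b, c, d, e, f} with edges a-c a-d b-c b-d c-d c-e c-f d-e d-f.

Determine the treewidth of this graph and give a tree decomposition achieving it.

The largest bag has 3 vertices, giving width 2; this decomposition certifies tw(G) ≤ 2. On the other hand G contains the 3-clique {c, d, e}. A clique must lie in a single bag of any decomposition, so no decomposition can have width below 2. Combining the bounds, tw(G) = 2.

Treewidth 2.
One such decomposition:
Bags: B1 = {c, d, f}  B2 = {b, c, d}  B3 = {c, d, e}  B4 = {a, c, d}
Tree: B1–B2, B1–B3, B3–B4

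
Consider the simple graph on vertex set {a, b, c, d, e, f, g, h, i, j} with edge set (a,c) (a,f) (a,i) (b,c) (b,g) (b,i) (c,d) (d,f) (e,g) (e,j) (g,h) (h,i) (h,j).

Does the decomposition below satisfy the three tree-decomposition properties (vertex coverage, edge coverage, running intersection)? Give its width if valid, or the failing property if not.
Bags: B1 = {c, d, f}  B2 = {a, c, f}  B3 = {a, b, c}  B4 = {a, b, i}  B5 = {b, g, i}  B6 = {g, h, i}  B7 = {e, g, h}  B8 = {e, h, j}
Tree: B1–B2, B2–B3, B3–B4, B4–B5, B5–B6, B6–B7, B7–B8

Every vertex of G appears in some bag (union = {a, b, c, d, e, f, g, h, i, j}); every edge is covered by a bag; and for each vertex v the set of bags containing v is connected in the bag tree. The decomposition is therefore valid. The largest bag has 3 vertices, so the width is 2.

Yes; width 2.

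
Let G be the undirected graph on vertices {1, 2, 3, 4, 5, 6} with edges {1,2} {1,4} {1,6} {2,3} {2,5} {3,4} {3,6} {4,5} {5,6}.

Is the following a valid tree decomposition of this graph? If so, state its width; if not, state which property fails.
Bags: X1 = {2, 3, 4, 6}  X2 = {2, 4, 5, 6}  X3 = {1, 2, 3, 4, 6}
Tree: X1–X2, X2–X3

A tree decomposition must satisfy three properties: every vertex lies in some bag; for every edge, both endpoints lie together in some bag; and for every vertex, the bags containing it form a connected subtree. Here bags containing vertex 3 are not connected in the tree, so the decomposition is invalid.

No — bags containing vertex 3 are not connected in the tree.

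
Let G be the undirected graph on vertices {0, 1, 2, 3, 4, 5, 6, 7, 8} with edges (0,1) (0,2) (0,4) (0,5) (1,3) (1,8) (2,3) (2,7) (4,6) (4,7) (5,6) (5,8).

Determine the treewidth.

A width-3 tree decomposition is:
Bags: B1 = {4, 5, 6, 8}  B2 = {0, 4, 5, 8}  B3 = {0, 1, 4, 8}  B4 = {0, 1, 4, 7}  B5 = {0, 1, 2, 7}  B6 = {1, 2, 3, 7}
Tree: B1–B2, B2–B3, B3–B4, B4–B5, B5–B6
Each bag holds 4 vertices, so the decomposition has width 3, which upper-bounds the treewidth. For the lower bound: the 4 vertex sets {5,6,8}, {4}, {0}, {1,2,3,7} are disjoint, each induces a connected subgraph, and every pair is joined by at least one edge of G. Contracting each set to a single vertex therefore yields K_{4} as a minor, and since treewidth is minor-monotone, tw(G) ≥ tw(K_{4}) = 3. The upper and lower bounds meet at 3, so that is the treewidth.

3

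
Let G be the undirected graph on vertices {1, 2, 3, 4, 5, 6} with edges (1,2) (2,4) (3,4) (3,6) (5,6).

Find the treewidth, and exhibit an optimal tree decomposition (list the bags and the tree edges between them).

Treewidth 1.
One optimal decomposition is:
Bags: B1 = {1, 2}  B2 = {2, 4}  B3 = {3, 4}  B4 = {3, 6}  B5 = {5, 6}
Tree: B1–B2, B2–B3, B3–B4, B4–B5

The largest bag has 2 vertices, giving width 1; this decomposition certifies tw(G) ≤ 1. G has an edge, so its treewidth is at least 1. Combining the bounds, tw(G) = 1.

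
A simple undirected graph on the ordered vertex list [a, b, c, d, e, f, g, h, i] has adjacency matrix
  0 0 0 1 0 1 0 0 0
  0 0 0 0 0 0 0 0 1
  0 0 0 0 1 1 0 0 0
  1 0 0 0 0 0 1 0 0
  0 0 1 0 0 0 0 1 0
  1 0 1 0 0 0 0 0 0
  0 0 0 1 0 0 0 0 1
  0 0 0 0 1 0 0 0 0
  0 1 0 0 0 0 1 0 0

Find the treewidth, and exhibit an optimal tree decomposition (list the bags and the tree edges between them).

Each bag holds 2 vertices, so the decomposition has width 1, which upper-bounds the treewidth. Any graph with an edge has treewidth ≥ 1, and G has the edge b–i. The upper and lower bounds meet at 1, so that is the treewidth.

Treewidth 1.
One such decomposition:
Bags: B1 = {b, i}  B2 = {g, i}  B3 = {d, g}  B4 = {a, d}  B5 = {a, f}  B6 = {c, f}  B7 = {c, e}  B8 = {e, h}
Tree: B1–B2, B2–B3, B3–B4, B4–B5, B5–B6, B6–B7, B7–B8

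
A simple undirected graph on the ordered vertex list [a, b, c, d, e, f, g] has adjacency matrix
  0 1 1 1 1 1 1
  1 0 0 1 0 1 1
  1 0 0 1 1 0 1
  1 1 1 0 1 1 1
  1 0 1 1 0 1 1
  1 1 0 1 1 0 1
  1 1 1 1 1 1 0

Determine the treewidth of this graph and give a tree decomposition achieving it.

The largest bag has 5 vertices, giving width 4; this decomposition certifies tw(G) ≤ 4. On the other hand G contains the 5-clique {a, c, d, e, g}. A clique must lie in a single bag of any decomposition, so no decomposition can have width below 4. The upper and lower bounds meet at 4, so that is the treewidth.

Treewidth 4.
Bags: B1 = {a, d, e, f, g}  B2 = {a, c, d, e, g}  B3 = {a, b, d, f, g}
Tree: B1–B2, B1–B3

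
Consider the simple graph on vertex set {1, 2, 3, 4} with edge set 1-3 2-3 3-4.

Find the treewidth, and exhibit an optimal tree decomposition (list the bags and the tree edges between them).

Each bag holds 2 vertices, so the decomposition has width 1, which upper-bounds the treewidth. G has an edge, so its treewidth is at least 1. The upper and lower bounds meet at 1, so that is the treewidth.

Treewidth 1.
Bags: B1 = {3, 4}  B2 = {2, 3}  B3 = {1, 3}
Tree: B1–B2, B1–B3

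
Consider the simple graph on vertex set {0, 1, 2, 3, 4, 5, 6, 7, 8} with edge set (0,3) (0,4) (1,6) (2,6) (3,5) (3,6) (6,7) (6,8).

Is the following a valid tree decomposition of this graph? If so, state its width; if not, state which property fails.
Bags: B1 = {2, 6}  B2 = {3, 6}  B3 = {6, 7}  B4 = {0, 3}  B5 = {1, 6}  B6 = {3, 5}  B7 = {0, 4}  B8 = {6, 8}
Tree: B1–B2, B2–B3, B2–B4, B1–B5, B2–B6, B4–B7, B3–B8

Every vertex of G appears in some bag (union = {0, 1, 2, 3, 4, 5, 6, 7, 8}); every edge is covered by a bag; and for each vertex v the set of bags containing v is connected in the bag tree. The decomposition is therefore valid. The largest bag has 2 vertices, so the width is 1.

Yes; width 1.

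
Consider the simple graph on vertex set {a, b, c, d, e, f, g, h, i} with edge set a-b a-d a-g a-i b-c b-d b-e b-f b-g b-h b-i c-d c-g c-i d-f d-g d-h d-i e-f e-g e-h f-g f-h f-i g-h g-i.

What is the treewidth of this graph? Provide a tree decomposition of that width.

Each bag holds 5 vertices, so the decomposition has width 4, which upper-bounds the treewidth. Conversely, {b, d, f, g, h} is a clique of size 5, and the vertices of any clique must share a bag in every tree decomposition; so some bag has ≥ 5 vertices and tw(G) ≥ 4. Hence tw(G) = 4 exactly.

Treewidth 4.
One such decomposition:
Bags: B1 = {b, c, d, g, i}  B2 = {b, d, f, g, i}  B3 = {a, b, d, g, i}  B4 = {b, d, f, g, h}  B5 = {b, e, f, g, h}
Tree: B1–B2, B2–B3, B2–B4, B4–B5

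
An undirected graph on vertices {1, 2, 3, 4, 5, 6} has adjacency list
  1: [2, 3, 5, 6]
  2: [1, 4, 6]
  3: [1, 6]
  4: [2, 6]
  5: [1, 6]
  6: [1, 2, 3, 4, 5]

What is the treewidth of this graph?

A width-2 tree decomposition is:
Bags: B1 = {1, 2, 6}  B2 = {1, 3, 6}  B3 = {2, 4, 6}  B4 = {1, 5, 6}
Tree: B1–B2, B1–B3, B2–B4
Every bag has size at most 3, so the width is 3 − 1 = 2 and tw(G) ≤ 2. Conversely, {1, 2, 6} is a clique of size 3, and the vertices of any clique must share a bag in every tree decomposition; so some bag has ≥ 3 vertices and tw(G) ≥ 2. Combining the bounds, tw(G) = 2.

2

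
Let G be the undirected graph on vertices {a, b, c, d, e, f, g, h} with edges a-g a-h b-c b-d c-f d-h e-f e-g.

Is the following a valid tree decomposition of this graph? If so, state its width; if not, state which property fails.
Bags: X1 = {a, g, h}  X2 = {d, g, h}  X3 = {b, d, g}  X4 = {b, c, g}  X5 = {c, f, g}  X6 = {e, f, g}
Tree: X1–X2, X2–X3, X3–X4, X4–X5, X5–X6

Yes; width 2.

Checking the three conditions: (i) the bags cover all of {a, b, c, d, e, f, g, h}; (ii) for each edge, some bag contains both endpoints; (iii) the bags containing any fixed vertex form a subtree. All hold, so the decomposition is valid with width 3 − 1 = 2.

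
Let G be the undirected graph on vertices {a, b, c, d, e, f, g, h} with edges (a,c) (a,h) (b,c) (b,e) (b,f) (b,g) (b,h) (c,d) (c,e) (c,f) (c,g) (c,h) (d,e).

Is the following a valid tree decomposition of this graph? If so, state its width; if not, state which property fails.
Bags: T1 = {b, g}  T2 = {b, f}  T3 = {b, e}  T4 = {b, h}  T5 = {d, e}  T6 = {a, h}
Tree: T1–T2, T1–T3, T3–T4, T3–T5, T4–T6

No — vertex c appears in no bag.

A tree decomposition must satisfy three properties: every vertex lies in some bag; for every edge, both endpoints lie together in some bag; and for every vertex, the bags containing it form a connected subtree. Here vertex c appears in no bag, so the decomposition is invalid.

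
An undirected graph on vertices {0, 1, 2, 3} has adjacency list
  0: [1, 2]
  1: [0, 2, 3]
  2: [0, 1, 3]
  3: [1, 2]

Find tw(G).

2

A width-2 tree decomposition is:
Bags: B1 = {1, 2, 3}  B2 = {0, 1, 2}
Tree: B1–B2
Each bag holds 3 vertices, so the decomposition has width 2, which upper-bounds the treewidth. On the other hand G contains the 3-clique {0, 1, 2}. A clique must lie in a single bag of any decomposition, so no decomposition can have width below 2. The upper and lower bounds meet at 2, so that is the treewidth.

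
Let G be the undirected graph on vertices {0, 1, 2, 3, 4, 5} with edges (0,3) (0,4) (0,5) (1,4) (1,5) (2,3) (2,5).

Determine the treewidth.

2

A width-2 tree decomposition is:
Bags: B1 = {2, 3, 5}  B2 = {0, 3, 5}  B3 = {0, 1, 5}  B4 = {0, 1, 4}
Tree: B1–B2, B2–B3, B3–B4
Every bag has size at most 3, so the width is 3 − 1 = 2 and tw(G) ≤ 2. For the lower bound, G contains the cycle 2–3–0–5–2, so G is not a forest; only forests have treewidth ≤ 1, hence tw(G) ≥ 2. Therefore the treewidth is 2.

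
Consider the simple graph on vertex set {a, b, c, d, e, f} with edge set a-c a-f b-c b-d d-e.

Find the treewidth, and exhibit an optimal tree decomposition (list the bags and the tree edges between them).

Treewidth 1.
Bags: B1 = {a, f}  B2 = {a, c}  B3 = {b, c}  B4 = {b, d}  B5 = {d, e}
Tree: B1–B2, B2–B3, B3–B4, B4–B5

Each bag holds 2 vertices, so the decomposition has width 1, which upper-bounds the treewidth. G has an edge, so its treewidth is at least 1. Hence tw(G) = 1 exactly.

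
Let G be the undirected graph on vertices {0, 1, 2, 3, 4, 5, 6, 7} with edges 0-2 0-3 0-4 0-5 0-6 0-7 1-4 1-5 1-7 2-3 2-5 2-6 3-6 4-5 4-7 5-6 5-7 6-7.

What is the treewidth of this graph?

A width-3 tree decomposition is:
Bags: B1 = {0, 4, 5, 7}  B2 = {0, 5, 6, 7}  B3 = {0, 2, 5, 6}  B4 = {1, 4, 5, 7}  B5 = {0, 2, 3, 6}
Tree: B1–B2, B2–B3, B1–B4, B3–B5
Every bag has size at most 4, so the width is 4 − 1 = 3 and tw(G) ≤ 3. For the lower bound, the 4 vertices {0, 2, 3, 6} are pairwise adjacent, and any tree decomposition puts a clique entirely inside one bag — forcing width ≥ 3. Hence tw(G) = 3 exactly.

3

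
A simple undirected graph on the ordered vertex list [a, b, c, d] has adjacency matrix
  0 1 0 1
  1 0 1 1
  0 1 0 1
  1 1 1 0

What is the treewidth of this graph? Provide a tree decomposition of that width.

The largest bag has 3 vertices, giving width 2; this decomposition certifies tw(G) ≤ 2. For the lower bound, the 3 vertices {b, c, d} are pairwise adjacent, and any tree decomposition puts a clique entirely inside one bag — forcing width ≥ 2. Hence tw(G) = 2 exactly.

Treewidth 2.
Bags: B1 = {b, c, d}  B2 = {a, b, d}
Tree: B1–B2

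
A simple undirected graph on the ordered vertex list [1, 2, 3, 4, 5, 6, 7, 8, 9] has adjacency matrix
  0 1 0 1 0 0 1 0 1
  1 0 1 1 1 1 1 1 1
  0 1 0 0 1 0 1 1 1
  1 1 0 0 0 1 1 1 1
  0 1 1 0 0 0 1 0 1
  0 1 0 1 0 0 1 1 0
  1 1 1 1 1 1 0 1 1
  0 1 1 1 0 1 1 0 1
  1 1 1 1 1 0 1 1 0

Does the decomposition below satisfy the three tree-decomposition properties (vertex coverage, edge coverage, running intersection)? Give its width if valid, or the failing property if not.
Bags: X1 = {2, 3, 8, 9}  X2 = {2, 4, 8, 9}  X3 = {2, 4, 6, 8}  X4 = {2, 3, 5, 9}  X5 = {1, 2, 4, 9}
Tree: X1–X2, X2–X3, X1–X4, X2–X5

A tree decomposition must satisfy three properties: every vertex lies in some bag; for every edge, both endpoints lie together in some bag; and for every vertex, the bags containing it form a connected subtree. Here vertex 7 appears in no bag, so the decomposition is invalid.

No — vertex 7 appears in no bag.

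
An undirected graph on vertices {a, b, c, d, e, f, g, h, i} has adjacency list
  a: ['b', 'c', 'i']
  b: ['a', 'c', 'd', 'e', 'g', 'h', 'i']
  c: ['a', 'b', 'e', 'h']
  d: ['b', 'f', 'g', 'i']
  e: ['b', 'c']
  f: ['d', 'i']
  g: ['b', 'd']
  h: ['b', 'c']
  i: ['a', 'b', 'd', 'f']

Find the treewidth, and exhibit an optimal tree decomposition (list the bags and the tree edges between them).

Treewidth 2.
One optimal decomposition is:
Bags: B1 = {b, d, i}  B2 = {a, b, i}  B3 = {b, d, g}  B4 = {a, b, c}  B5 = {b, c, h}  B6 = {b, c, e}  B7 = {d, f, i}
Tree: B1–B2, B1–B3, B2–B4, B4–B5, B5–B6, B1–B7

Each bag holds 3 vertices, so the decomposition has width 2, which upper-bounds the treewidth. On the other hand G contains the 3-clique {d, f, i}. A clique must lie in a single bag of any decomposition, so no decomposition can have width below 2. Combining the bounds, tw(G) = 2.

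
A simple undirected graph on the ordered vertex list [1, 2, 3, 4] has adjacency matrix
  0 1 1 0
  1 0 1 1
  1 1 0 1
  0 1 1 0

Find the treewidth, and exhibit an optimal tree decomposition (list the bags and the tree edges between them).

Treewidth 2.
One optimal decomposition is:
Bags: B1 = {2, 3, 4}  B2 = {1, 2, 3}
Tree: B1–B2

Each bag holds 3 vertices, so the decomposition has width 2, which upper-bounds the treewidth. For the lower bound, the 3 vertices {1, 2, 3} are pairwise adjacent, and any tree decomposition puts a clique entirely inside one bag — forcing width ≥ 2. Combining the bounds, tw(G) = 2.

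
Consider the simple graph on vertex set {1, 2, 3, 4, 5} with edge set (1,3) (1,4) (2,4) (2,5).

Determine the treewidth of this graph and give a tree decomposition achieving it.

Treewidth 1.
One such decomposition:
Bags: B1 = {2, 4}  B2 = {1, 4}  B3 = {2, 5}  B4 = {1, 3}
Tree: B1–B2, B1–B3, B2–B4

The largest bag has 2 vertices, giving width 1; this decomposition certifies tw(G) ≤ 1. Any graph with an edge has treewidth ≥ 1, and G has the edge 4–2. The upper and lower bounds meet at 1, so that is the treewidth.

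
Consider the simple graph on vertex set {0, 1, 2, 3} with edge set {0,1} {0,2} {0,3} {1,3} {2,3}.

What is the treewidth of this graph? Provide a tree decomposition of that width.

The largest bag has 3 vertices, giving width 2; this decomposition certifies tw(G) ≤ 2. For the lower bound, the 3 vertices {0, 1, 3} are pairwise adjacent, and any tree decomposition puts a clique entirely inside one bag — forcing width ≥ 2. The upper and lower bounds meet at 2, so that is the treewidth.

Treewidth 2.
Bags: B1 = {0, 1, 3}  B2 = {0, 2, 3}
Tree: B1–B2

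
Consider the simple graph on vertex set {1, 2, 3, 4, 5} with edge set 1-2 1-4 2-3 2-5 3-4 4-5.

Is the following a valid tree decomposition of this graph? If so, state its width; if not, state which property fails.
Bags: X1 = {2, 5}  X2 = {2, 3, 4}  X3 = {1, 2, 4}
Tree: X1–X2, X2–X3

A tree decomposition must satisfy three properties: every vertex lies in some bag; for every edge, both endpoints lie together in some bag; and for every vertex, the bags containing it form a connected subtree. Here edge (4,5) lies in no bag, so the decomposition is invalid.

No — edge (4,5) lies in no bag.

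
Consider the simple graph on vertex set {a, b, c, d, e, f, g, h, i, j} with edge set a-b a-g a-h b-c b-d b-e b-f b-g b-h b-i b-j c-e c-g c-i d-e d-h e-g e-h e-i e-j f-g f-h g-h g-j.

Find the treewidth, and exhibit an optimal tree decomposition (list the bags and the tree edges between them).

Treewidth 3.
Bags: B1 = {b, d, e, h}  B2 = {b, e, g, h}  B3 = {b, c, e, g}  B4 = {b, f, g, h}  B5 = {b, e, g, j}  B6 = {a, b, g, h}  B7 = {b, c, e, i}
Tree: B1–B2, B2–B3, B2–B4, B3–B5, B2–B6, B3–B7

The largest bag has 4 vertices, giving width 3; this decomposition certifies tw(G) ≤ 3. On the other hand G contains the 4-clique {b, d, e, h}. A clique must lie in a single bag of any decomposition, so no decomposition can have width below 3. The upper and lower bounds meet at 3, so that is the treewidth.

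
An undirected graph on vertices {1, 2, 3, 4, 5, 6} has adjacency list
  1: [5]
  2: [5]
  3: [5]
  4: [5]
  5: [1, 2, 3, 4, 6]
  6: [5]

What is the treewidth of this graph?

A width-1 tree decomposition is:
Bags: B1 = {5, 6}  B2 = {1, 5}  B3 = {2, 5}  B4 = {3, 5}  B5 = {4, 5}
Tree: B1–B2, B2–B3, B1–B4, B2–B5
Every bag has size at most 2, so the width is 2 − 1 = 1 and tw(G) ≤ 1. Any graph with an edge has treewidth ≥ 1, and G has the edge 5–6. Therefore the treewidth is 1.

1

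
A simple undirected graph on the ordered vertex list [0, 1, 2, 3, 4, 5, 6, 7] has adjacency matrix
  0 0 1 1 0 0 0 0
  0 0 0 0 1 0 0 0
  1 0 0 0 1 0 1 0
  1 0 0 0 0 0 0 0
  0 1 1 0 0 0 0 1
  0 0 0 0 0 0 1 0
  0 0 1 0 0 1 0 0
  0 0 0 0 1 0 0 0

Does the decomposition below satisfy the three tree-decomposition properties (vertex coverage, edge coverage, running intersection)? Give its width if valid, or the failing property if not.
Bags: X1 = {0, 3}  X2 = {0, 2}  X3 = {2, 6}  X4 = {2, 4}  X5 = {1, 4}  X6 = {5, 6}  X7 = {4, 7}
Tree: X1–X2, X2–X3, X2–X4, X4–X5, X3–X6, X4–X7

Yes; width 1.

Vertex coverage: the bags together contain {0, 1, 2, 3, 4, 5, 6, 7}, the full vertex set. Edge coverage: each edge of G has both endpoints in at least one bag. Running intersection: for every vertex, the bags containing it form a connected subtree. All three properties hold, so this is a valid tree decomposition of width max|bag| − 1 = 1, and hence tw(G) ≤ 1.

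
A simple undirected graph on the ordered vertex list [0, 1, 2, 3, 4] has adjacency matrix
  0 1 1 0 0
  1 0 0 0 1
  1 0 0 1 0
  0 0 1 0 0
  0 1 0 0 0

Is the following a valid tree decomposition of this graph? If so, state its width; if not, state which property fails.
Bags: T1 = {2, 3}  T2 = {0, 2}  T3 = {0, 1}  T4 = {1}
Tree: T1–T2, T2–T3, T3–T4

No — vertex 4 appears in no bag.

A tree decomposition must satisfy three properties: every vertex lies in some bag; for every edge, both endpoints lie together in some bag; and for every vertex, the bags containing it form a connected subtree. Here vertex 4 appears in no bag, so the decomposition is invalid.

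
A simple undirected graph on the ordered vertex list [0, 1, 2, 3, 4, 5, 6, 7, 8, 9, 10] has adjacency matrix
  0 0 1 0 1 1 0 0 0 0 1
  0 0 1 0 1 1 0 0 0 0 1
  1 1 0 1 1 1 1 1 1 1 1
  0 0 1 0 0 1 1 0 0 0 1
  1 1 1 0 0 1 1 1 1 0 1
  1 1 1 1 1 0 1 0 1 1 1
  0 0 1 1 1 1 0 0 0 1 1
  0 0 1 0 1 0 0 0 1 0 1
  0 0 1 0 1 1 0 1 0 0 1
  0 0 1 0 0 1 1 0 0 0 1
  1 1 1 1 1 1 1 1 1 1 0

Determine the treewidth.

4

A width-4 tree decomposition is:
Bags: B1 = {2, 5, 6, 9, 10}  B2 = {2, 4, 5, 6, 10}  B3 = {2, 4, 5, 8, 10}  B4 = {1, 2, 4, 5, 10}  B5 = {0, 2, 4, 5, 10}  B6 = {2, 3, 5, 6, 10}  B7 = {2, 4, 7, 8, 10}
Tree: B1–B2, B2–B3, B3–B4, B3–B5, B1–B6, B3–B7
Each bag holds 5 vertices, so the decomposition has width 4, which upper-bounds the treewidth. On the other hand G contains the 5-clique {2, 5, 6, 9, 10}. A clique must lie in a single bag of any decomposition, so no decomposition can have width below 4. The upper and lower bounds meet at 4, so that is the treewidth.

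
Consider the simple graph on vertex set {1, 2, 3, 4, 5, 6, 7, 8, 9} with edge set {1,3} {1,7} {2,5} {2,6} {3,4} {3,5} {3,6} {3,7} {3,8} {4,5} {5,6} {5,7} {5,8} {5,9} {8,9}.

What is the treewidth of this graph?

A width-2 tree decomposition is:
Bags: B1 = {3, 5, 6}  B2 = {3, 5, 8}  B3 = {3, 5, 7}  B4 = {3, 4, 5}  B5 = {1, 3, 7}  B6 = {2, 5, 6}  B7 = {5, 8, 9}
Tree: B1–B2, B2–B3, B3–B4, B3–B5, B1–B6, B2–B7
The largest bag has 3 vertices, giving width 2; this decomposition certifies tw(G) ≤ 2. Conversely, {1, 3, 7} is a clique of size 3, and the vertices of any clique must share a bag in every tree decomposition; so some bag has ≥ 3 vertices and tw(G) ≥ 2. The upper and lower bounds meet at 2, so that is the treewidth.

2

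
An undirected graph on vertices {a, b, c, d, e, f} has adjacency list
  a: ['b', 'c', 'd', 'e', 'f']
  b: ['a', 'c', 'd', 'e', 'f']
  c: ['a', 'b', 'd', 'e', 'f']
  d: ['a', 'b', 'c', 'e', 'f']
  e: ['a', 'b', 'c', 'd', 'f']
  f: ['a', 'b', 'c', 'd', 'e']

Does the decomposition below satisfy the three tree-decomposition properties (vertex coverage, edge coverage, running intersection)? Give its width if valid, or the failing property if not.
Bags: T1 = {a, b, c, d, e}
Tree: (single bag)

No — vertex f appears in no bag.

A tree decomposition must satisfy three properties: every vertex lies in some bag; for every edge, both endpoints lie together in some bag; and for every vertex, the bags containing it form a connected subtree. Here vertex f appears in no bag, so the decomposition is invalid.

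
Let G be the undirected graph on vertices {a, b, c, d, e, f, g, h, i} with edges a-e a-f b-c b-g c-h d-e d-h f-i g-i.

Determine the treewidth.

2

A width-2 tree decomposition is:
Bags: B1 = {b, g, i}  B2 = {b, c, i}  B3 = {c, h, i}  B4 = {d, h, i}  B5 = {d, e, i}  B6 = {a, e, i}  B7 = {a, f, i}
Tree: B1–B2, B2–B3, B3–B4, B4–B5, B5–B6, B6–B7
Every bag has size at most 3, so the width is 3 − 1 = 2 and tw(G) ≤ 2. Since i–g–b–c–h–d–e–a–f–i is a cycle in G, G is not acyclic. Forests are exactly the graphs of treewidth ≤ 1, so tw(G) ≥ 2. The upper and lower bounds meet at 2, so that is the treewidth.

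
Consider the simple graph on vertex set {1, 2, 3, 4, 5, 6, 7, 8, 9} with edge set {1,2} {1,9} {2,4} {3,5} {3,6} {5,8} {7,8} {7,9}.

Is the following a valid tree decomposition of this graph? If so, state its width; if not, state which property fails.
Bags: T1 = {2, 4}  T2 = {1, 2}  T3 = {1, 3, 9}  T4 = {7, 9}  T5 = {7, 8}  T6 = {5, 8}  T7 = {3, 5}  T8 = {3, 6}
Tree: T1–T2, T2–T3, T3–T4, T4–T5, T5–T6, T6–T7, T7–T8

No — bags containing vertex 3 are not connected in the tree.

A tree decomposition must satisfy three properties: every vertex lies in some bag; for every edge, both endpoints lie together in some bag; and for every vertex, the bags containing it form a connected subtree. Here bags containing vertex 3 are not connected in the tree, so the decomposition is invalid.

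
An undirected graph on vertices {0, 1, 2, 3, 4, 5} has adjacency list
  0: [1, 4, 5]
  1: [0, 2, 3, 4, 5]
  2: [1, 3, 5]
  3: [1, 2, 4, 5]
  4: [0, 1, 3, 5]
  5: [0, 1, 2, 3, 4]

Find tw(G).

3

A width-3 tree decomposition is:
Bags: B1 = {1, 2, 3, 5}  B2 = {1, 3, 4, 5}  B3 = {0, 1, 4, 5}
Tree: B1–B2, B2–B3
Every bag has size at most 4, so the width is 4 − 1 = 3 and tw(G) ≤ 3. For the lower bound, the 4 vertices {0, 1, 4, 5} are pairwise adjacent, and any tree decomposition puts a clique entirely inside one bag — forcing width ≥ 3. The upper and lower bounds meet at 3, so that is the treewidth.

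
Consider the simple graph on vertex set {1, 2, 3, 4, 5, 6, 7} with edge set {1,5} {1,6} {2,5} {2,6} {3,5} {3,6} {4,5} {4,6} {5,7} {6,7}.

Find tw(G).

A width-2 tree decomposition is:
Bags: B1 = {4, 5, 6}  B2 = {5, 6, 7}  B3 = {3, 5, 6}  B4 = {1, 5, 6}  B5 = {2, 5, 6}
Tree: B1–B2, B2–B3, B3–B4, B4–B5
The largest bag has 3 vertices, giving width 2; this decomposition certifies tw(G) ≤ 2. Since 5–4–6–7–5 is a cycle in G, G is not acyclic. Forests are exactly the graphs of treewidth ≤ 1, so tw(G) ≥ 2. Combining the bounds, tw(G) = 2.

2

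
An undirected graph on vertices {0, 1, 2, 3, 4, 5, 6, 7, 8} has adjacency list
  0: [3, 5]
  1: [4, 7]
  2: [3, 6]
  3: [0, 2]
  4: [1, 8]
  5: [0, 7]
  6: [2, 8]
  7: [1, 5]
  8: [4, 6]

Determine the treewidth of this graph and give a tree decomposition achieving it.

Each bag holds 3 vertices, so the decomposition has width 2, which upper-bounds the treewidth. For the lower bound, G contains the cycle 8–4–1–7–5–0–3–2–6–8, so G is not a forest; only forests have treewidth ≤ 1, hence tw(G) ≥ 2. Combining the bounds, tw(G) = 2.

Treewidth 2.
One such decomposition:
Bags: B1 = {1, 4, 8}  B2 = {1, 7, 8}  B3 = {5, 7, 8}  B4 = {0, 5, 8}  B5 = {0, 3, 8}  B6 = {2, 3, 8}  B7 = {2, 6, 8}
Tree: B1–B2, B2–B3, B3–B4, B4–B5, B5–B6, B6–B7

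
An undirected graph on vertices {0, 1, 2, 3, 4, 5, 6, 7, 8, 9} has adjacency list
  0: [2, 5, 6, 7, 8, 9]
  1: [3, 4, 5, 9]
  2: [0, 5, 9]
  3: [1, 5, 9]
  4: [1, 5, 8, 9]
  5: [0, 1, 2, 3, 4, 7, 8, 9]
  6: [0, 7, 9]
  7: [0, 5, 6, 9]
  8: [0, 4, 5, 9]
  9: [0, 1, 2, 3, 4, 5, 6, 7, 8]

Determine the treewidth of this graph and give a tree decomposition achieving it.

Treewidth 3.
One such decomposition:
Bags: B1 = {1, 4, 5, 9}  B2 = {4, 5, 8, 9}  B3 = {0, 5, 8, 9}  B4 = {1, 3, 5, 9}  B5 = {0, 5, 7, 9}  B6 = {0, 2, 5, 9}  B7 = {0, 6, 7, 9}
Tree: B1–B2, B2–B3, B1–B4, B3–B5, B5–B6, B5–B7

The largest bag has 4 vertices, giving width 3; this decomposition certifies tw(G) ≤ 3. Conversely, {0, 5, 8, 9} is a clique of size 4, and the vertices of any clique must share a bag in every tree decomposition; so some bag has ≥ 4 vertices and tw(G) ≥ 3. Therefore the treewidth is 3.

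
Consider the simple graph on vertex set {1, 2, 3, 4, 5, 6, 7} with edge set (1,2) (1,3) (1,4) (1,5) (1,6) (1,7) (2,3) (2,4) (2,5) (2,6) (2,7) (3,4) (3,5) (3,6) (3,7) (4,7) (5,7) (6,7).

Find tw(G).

A width-4 tree decomposition is:
Bags: B1 = {1, 2, 3, 4, 7}  B2 = {1, 2, 3, 5, 7}  B3 = {1, 2, 3, 6, 7}
Tree: B1–B2, B2–B3
Every bag has size at most 5, so the width is 5 − 1 = 4 and tw(G) ≤ 4. On the other hand G contains the 5-clique {1, 2, 3, 4, 7}. A clique must lie in a single bag of any decomposition, so no decomposition can have width below 4. Combining the bounds, tw(G) = 4.

4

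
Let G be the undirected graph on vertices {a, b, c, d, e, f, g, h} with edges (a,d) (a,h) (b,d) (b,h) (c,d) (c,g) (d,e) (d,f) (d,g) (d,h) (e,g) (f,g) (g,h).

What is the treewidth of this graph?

A width-2 tree decomposition is:
Bags: B1 = {d, g, h}  B2 = {a, d, h}  B3 = {c, d, g}  B4 = {d, f, g}  B5 = {b, d, h}  B6 = {d, e, g}
Tree: B1–B2, B1–B3, B1–B4, B1–B5, B4–B6
The largest bag has 3 vertices, giving width 2; this decomposition certifies tw(G) ≤ 2. Conversely, {d, e, g} is a clique of size 3, and the vertices of any clique must share a bag in every tree decomposition; so some bag has ≥ 3 vertices and tw(G) ≥ 2. Therefore the treewidth is 2.

2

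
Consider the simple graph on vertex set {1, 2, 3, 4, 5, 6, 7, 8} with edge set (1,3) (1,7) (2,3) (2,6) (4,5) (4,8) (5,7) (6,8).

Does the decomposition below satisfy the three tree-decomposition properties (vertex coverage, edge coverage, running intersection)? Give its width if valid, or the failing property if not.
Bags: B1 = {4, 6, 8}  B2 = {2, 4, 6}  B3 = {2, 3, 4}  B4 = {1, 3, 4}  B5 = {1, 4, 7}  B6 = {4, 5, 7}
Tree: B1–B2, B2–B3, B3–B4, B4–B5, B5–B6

Every vertex of G appears in some bag (union = {1, 2, 3, 4, 5, 6, 7, 8}); every edge is covered by a bag; and for each vertex v the set of bags containing v is connected in the bag tree. The decomposition is therefore valid. The largest bag has 3 vertices, so the width is 2.

Yes; width 2.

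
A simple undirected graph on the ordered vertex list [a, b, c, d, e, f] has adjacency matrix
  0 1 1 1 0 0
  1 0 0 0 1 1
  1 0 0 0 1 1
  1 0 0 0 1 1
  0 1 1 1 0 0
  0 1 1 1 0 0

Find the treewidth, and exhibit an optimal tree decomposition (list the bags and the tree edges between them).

Each bag holds 4 vertices, so the decomposition has width 3, which upper-bounds the treewidth. For the lower bound: the 4 vertex sets {d,e}, {b,f}, {c}, {a} are disjoint, each induces a connected subgraph, and every pair is joined by at least one edge of G. Contracting each set to a single vertex therefore yields K_{4} as a minor, and since treewidth is minor-monotone, tw(G) ≥ tw(K_{4}) = 3. Hence tw(G) = 3 exactly.

Treewidth 3.
One such decomposition:
Bags: B1 = {b, c, d, e}  B2 = {b, c, d, f}  B3 = {a, b, c, d}
Tree: B1–B2, B2–B3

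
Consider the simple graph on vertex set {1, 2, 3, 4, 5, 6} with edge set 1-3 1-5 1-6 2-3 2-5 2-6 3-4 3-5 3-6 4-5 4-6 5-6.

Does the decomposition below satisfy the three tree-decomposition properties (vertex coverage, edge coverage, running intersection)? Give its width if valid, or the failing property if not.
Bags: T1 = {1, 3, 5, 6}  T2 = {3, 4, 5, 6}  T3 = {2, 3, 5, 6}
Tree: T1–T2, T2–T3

Checking the three conditions: (i) the bags cover all of {1, 2, 3, 4, 5, 6}; (ii) for each edge, some bag contains both endpoints; (iii) the bags containing any fixed vertex form a subtree. All hold, so the decomposition is valid with width 4 − 1 = 3.

Yes; width 3.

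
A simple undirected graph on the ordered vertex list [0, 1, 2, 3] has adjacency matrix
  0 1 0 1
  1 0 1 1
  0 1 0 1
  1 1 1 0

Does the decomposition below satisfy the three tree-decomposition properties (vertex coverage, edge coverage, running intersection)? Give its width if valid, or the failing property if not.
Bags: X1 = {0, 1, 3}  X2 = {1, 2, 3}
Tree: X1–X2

Every vertex of G appears in some bag (union = {0, 1, 2, 3}); every edge is covered by a bag; and for each vertex v the set of bags containing v is connected in the bag tree. The decomposition is therefore valid. The largest bag has 3 vertices, so the width is 2.

Yes; width 2.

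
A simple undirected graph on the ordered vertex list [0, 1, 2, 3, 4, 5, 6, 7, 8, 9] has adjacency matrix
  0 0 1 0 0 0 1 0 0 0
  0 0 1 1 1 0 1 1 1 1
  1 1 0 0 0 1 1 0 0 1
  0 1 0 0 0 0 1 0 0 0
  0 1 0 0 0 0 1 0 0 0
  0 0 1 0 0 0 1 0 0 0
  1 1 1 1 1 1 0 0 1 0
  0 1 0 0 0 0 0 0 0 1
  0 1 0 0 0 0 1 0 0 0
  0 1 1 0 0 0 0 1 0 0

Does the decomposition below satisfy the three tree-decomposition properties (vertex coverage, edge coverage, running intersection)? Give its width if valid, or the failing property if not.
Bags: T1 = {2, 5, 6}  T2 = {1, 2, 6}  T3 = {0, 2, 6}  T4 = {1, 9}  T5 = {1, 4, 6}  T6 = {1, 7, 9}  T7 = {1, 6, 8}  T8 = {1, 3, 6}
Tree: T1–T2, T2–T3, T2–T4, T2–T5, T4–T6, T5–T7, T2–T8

A tree decomposition must satisfy three properties: every vertex lies in some bag; for every edge, both endpoints lie together in some bag; and for every vertex, the bags containing it form a connected subtree. Here edge (2,9) lies in no bag, so the decomposition is invalid.

No — edge (2,9) lies in no bag.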